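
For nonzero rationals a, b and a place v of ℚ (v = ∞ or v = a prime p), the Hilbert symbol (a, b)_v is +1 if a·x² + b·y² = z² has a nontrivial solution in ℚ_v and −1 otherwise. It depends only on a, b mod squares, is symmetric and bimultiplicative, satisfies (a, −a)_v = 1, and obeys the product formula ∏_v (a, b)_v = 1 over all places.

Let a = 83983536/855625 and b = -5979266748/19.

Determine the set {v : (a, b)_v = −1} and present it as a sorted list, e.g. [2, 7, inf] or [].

[2, 13, 17, 19]

(a, b) ≡ (3451, -795093) mod (ℚ^×)²; places V = {2, 3, 5, 7, 13, 17, 19, 29, 37, ∞}.
(a,b)_29: α=1, u≡21; β=1, v≡8 (mod 29); (21|29)=-1, (8|29)=-1; sign (−1)^0·-1^1·-1^1 = +1.
(a,b)_13: α=2, u≡8; β=1, v≡3 (mod 13); (8|13)=-1, (3|13)=+1; sign (−1)^0·-1^1·+1^2 = -1.
(a,b)_37: α=-2, u≡25; β=1, v≡13 (mod 37); (25|37)=+1, (13|37)=-1; sign (−1)^0·+1^1·-1^-2 = +1.
(a,b)_2: α=4, β=2; u≡3, v≡3 (mod 8); ε(u)ε(v)=1·1, αω(v)=4·1, βω(u)=2·1; sum ≡ 1  ⇒  -1.
(a,b)_17: α=1, u≡13; β=0, v≡5 (mod 17); (13|17)=+1, (5|17)=-1; sign (−1)^0·+1^0·-1^1 = -1.
(a,b)_3: α=2, u≡1; β=7, v≡1 (mod 3); (1|3)=+1, (1|3)=+1; sign (−1)^0·+1^7·+1^2 = +1.
(a,b)_5: α=-4, u≡4; β=0, v≡3 (mod 5); (4|5)=+1, (3|5)=-1; sign (−1)^0·+1^0·-1^-4 = +1.
(a,b)_∞: sgn(3451)=+, sgn(-795093)=−, so +1.
(a,b)_7: α=1, u≡5; β=2, v≡2 (mod 7); (5|7)=-1, (2|7)=+1; sign (−1)^0·-1^2·+1^1 = +1.
(a,b)_19: α=0, u≡18; β=-1, v≡2 (mod 19); (18|19)=-1, (2|19)=-1; sign (−1)^0·-1^-1·-1^0 = -1.
|Ram(3451, -795093)| = 4, even; anisotropic at {2, 13, 17, 19}.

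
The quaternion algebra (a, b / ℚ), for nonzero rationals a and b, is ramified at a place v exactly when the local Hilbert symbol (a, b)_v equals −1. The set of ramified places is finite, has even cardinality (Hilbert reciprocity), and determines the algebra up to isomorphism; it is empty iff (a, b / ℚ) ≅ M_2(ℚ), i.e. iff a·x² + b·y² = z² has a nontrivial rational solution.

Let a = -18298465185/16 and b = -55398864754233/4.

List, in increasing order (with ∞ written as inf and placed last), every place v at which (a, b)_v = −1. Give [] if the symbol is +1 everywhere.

Mod squares: a ≡ -62985, b ≡ -17017. Check v ∈ {∞, 2, 3, 5, 7, 11, 13, 17, 19}.
v=11: a=11^2·(≡5), b=11^3·(≡3) mod 11; (5|11)=+1, (3|11)=+1; (−1)^{2·3·5}·(+1)^3·(+1)^2 = +1.
v=13: a=13^1·(≡9), b=13^3·(≡12) mod 13; (9|13)=+1, (12|13)=+1; (−1)^{1·3·6}·(+1)^3·(+1)^1 = +1.
v=5: a=5^1·(≡3), b=5^0·(≡3) mod 5; (3|5)=-1, (3|5)=-1; (−1)^{1·0·2}·(-1)^0·(-1)^1 = -1.
v=17: a=17^1·(≡9), b=17^1·(≡4) mod 17; (9|17)=+1, (4|17)=+1; (−1)^{1·1·8}·(+1)^1·(+1)^1 = +1.
v=∞: -62985 < 0 and -17017 < 0  ⇒  (a,b)_∞ = -1.
v=7: a=7^4·(≡1), b=7^3·(≡6) mod 7; (1|7)=+1, (6|7)=-1; (−1)^{4·3·3}·(+1)^3·(-1)^4 = +1.
v=2: v_2(a)=-4, v_2(b)=-2; units ≡ 7, 7 (mod 8); ε·ε+αω+βω = 1·1+-4·0+-2·0 ≡ 1  ⇒  (a,b)_2 = -1.
v=3: a=3^1·(≡2), b=3^2·(≡2) mod 3; (2|3)=-1, (2|3)=-1; (−1)^{1·2·1}·(-1)^2·(-1)^1 = -1.
v=19: a=19^1·(≡14), b=19^2·(≡16) mod 19; (14|19)=-1, (16|19)=+1; (−1)^{1·2·9}·(-1)^2·(+1)^1 = +1.
(-62985, -17017 / ℚ) ramifies at {2, 3, 5, ∞}: a division algebra.

[2, 3, 5, inf]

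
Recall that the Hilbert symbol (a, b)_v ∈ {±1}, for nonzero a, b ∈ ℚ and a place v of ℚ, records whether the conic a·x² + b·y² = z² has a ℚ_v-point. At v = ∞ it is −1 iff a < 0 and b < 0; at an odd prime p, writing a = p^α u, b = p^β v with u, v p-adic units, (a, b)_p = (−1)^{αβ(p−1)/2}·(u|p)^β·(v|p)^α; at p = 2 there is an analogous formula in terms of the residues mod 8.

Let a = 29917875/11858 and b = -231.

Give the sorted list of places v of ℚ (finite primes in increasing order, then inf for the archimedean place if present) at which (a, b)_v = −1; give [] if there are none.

[11, 17]

(a, b) ≡ (6630, -231) mod (ℚ^×)²; places V = {2, 3, 5, 7, 11, 13, 17, 19, ∞}.
(a,b)_∞: sgn(6630)=+, sgn(-231)=−, so +1.
(a,b)_13: α=1, u≡12; β=0, v≡3 (mod 13); (12|13)=+1, (3|13)=+1; sign (−1)^0·+1^0·+1^1 = +1.
(a,b)_19: α=2, u≡8; β=0, v≡16 (mod 19); (8|19)=-1, (16|19)=+1; sign (−1)^0·-1^0·+1^2 = +1.
(a,b)_2: α=-1, β=0; u≡3, v≡1 (mod 8); ε(u)ε(v)=1·0, αω(v)=-1·0, βω(u)=0·1; sum ≡ 0  ⇒  +1.
(a,b)_17: α=1, u≡2; β=0, v≡7 (mod 17); (2|17)=+1, (7|17)=-1; sign (−1)^0·+1^0·-1^1 = -1.
(a,b)_7: α=-2, u≡2; β=1, v≡2 (mod 7); (2|7)=+1, (2|7)=+1; sign (−1)^0·+1^1·+1^-2 = +1.
(a,b)_5: α=3, u≡1; β=0, v≡4 (mod 5); (1|5)=+1, (4|5)=+1; sign (−1)^0·+1^0·+1^3 = +1.
(a,b)_3: α=1, u≡2; β=1, v≡1 (mod 3); (2|3)=-1, (1|3)=+1; sign (−1)^1·-1^1·+1^1 = +1.
(a,b)_11: α=-2, u≡2; β=1, v≡1 (mod 11); (2|11)=-1, (1|11)=+1; sign (−1)^0·-1^1·+1^-2 = -1.
|Ram(6630, -231)| = 2, even; anisotropic at {11, 17}.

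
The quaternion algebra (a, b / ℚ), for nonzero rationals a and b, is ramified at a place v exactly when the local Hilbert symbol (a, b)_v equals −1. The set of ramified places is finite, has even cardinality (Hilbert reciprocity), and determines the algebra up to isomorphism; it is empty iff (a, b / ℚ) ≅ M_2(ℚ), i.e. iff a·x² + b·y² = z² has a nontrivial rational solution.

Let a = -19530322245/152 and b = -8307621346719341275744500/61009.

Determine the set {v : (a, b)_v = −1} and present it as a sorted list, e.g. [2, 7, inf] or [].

[2, 5, 17, 19, 31, inf]

Mod squares: a ≡ -700910, b ≡ -5. Check v ∈ {∞, 2, 3, 5, 7, 11, 13, 17, 19, 31}.
v=7: a=7^7·(≡3), b=7^14·(≡1) mod 7; (3|7)=-1, (1|7)=+1; (−1)^{7·14·3}·(-1)^14·(+1)^7 = +1.
v=31: a=31^1·(≡10), b=31^2·(≡13) mod 31; (10|31)=+1, (13|31)=-1; (−1)^{1·2·15}·(+1)^2·(-1)^1 = -1.
v=∞: -700910 < 0 and -5 < 0  ⇒  (a,b)_∞ = -1.
v=13: a=13^0·(≡11), b=13^-2·(≡7) mod 13; (11|13)=-1, (7|13)=-1; (−1)^{0·-2·6}·(-1)^-2·(-1)^0 = +1.
v=2: v_2(a)=-3, v_2(b)=2; units ≡ 1, 3 (mod 8); ε·ε+αω+βω = 0·1+-3·1+2·0 ≡ 1  ⇒  (a,b)_2 = -1.
v=5: a=5^1·(≡3), b=5^3·(≡1) mod 5; (3|5)=-1, (1|5)=+1; (−1)^{1·3·2}·(-1)^3·(+1)^1 = -1.
v=17: a=17^1·(≡12), b=17^2·(≡6) mod 17; (12|17)=-1, (6|17)=-1; (−1)^{1·2·8}·(-1)^2·(-1)^1 = -1.
v=3: a=3^2·(≡1), b=3^6·(≡1) mod 3; (1|3)=+1, (1|3)=+1; (−1)^{2·6·1}·(+1)^6·(+1)^2 = +1.
v=19: a=19^-1·(≡14), b=19^-2·(≡12) mod 19; (14|19)=-1, (12|19)=-1; (−1)^{-1·-2·9}·(-1)^-2·(-1)^-1 = -1.
v=11: a=11^0·(≡8), b=11^2·(≡7) mod 11; (8|11)=-1, (7|11)=-1; (−1)^{0·2·5}·(-1)^2·(-1)^0 = +1.
Ram(-700910, -5) = {2, 5, 17, 19, 31, ∞}; no ℚ_2-point on the conic.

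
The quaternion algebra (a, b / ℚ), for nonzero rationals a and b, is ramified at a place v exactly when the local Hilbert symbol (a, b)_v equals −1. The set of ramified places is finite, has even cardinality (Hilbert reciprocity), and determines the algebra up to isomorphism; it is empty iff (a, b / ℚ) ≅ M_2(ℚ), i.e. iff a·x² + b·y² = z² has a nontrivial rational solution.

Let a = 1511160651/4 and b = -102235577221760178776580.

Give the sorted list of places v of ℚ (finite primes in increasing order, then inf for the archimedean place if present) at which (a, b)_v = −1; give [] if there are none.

[2, 23]

Mod squares: a ≡ 8211, b ≡ -6545. Check v ∈ {∞, 2, 3, 5, 7, 11, 13, 17, 23}.
v=23: a=23^1·(≡8), b=23^2·(≡21) mod 23; (8|23)=+1, (21|23)=-1; (−1)^{1·2·11}·(+1)^2·(-1)^1 = -1.
v=13: a=13^2·(≡7), b=13^2·(≡11) mod 13; (7|13)=-1, (11|13)=-1; (−1)^{2·2·6}·(-1)^2·(-1)^2 = +1.
v=17: a=17^1·(≡11), b=17^5·(≡14) mod 17; (11|17)=-1, (14|17)=-1; (−1)^{1·5·8}·(-1)^5·(-1)^1 = +1.
v=3: a=3^3·(≡1), b=3^6·(≡1) mod 3; (1|3)=+1, (1|3)=+1; (−1)^{3·6·1}·(+1)^6·(+1)^3 = +1.
v=5: a=5^0·(≡4), b=5^1·(≡4) mod 5; (4|5)=+1, (4|5)=+1; (−1)^{0·1·2}·(+1)^1·(+1)^0 = +1.
v=∞: 8211 > 0 and -6545 < 0  ⇒  (a,b)_∞ = +1.
v=7: a=7^1·(≡4), b=7^3·(≡5) mod 7; (4|7)=+1, (5|7)=-1; (−1)^{1·3·3}·(+1)^3·(-1)^1 = +1.
v=2: v_2(a)=-2, v_2(b)=2; units ≡ 3, 7 (mod 8); ε·ε+αω+βω = 1·1+-2·0+2·1 ≡ 1  ⇒  (a,b)_2 = -1.
v=11: a=11^2·(≡1), b=11^5·(≡7) mod 11; (1|11)=+1, (7|11)=-1; (−1)^{2·5·5}·(+1)^5·(-1)^2 = +1.
Ram(8211, -6545) = {2, 23}; no ℚ_2-point on the conic.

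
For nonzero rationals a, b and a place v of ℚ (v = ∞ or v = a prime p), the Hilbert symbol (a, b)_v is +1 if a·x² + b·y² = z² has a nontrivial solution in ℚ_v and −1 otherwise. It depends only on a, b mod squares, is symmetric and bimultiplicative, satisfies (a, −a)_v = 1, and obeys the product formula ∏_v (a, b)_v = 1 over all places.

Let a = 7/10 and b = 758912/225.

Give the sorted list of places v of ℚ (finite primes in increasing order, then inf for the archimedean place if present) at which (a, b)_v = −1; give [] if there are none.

[2, 5]

(a, b) ≡ (70, 2) mod (ℚ^×)²; places V = {2, 3, 5, 7, 11, ∞}.
(a,b)_7: α=1, u≡5; β=2, v≡4 (mod 7); (5|7)=-1, (4|7)=+1; sign (−1)^0·-1^2·+1^1 = +1.
(a,b)_5: α=-1, u≡1; β=-2, v≡3 (mod 5); (1|5)=+1, (3|5)=-1; sign (−1)^0·+1^-2·-1^-1 = -1.
(a,b)_3: α=0, u≡1; β=-2, v≡2 (mod 3); (1|3)=+1, (2|3)=-1; sign (−1)^0·+1^-2·-1^0 = +1.
(a,b)_∞: sgn(70)=+, sgn(2)=+, so +1.
(a,b)_2: α=-1, β=7; u≡3, v≡1 (mod 8); ε(u)ε(v)=1·0, αω(v)=-1·0, βω(u)=7·1; sum ≡ 1  ⇒  -1.
(a,b)_11: α=0, u≡4; β=2, v≡7 (mod 11); (4|11)=+1, (7|11)=-1; sign (−1)^0·+1^2·-1^0 = +1.
(70, 2 / ℚ) ramifies at {2, 5}: a division algebra.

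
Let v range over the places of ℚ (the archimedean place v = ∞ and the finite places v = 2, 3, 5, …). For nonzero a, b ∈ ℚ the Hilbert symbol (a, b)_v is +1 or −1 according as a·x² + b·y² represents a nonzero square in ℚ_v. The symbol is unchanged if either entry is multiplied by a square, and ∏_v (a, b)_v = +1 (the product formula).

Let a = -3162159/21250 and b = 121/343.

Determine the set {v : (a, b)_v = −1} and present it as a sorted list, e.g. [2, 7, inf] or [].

[11, 17]

(a, b) ≡ (-7854, 7) mod (ℚ^×)²; places V = {2, 3, 5, 7, 11, 13, 17, ∞}.
(a,b)_3: α=5, u≡1; β=0, v≡1 (mod 3); (1|3)=+1, (1|3)=+1; sign (−1)^0·+1^0·+1^5 = +1.
(a,b)_17: α=-1, u≡5; β=0, v≡12 (mod 17); (5|17)=-1, (12|17)=-1; sign (−1)^0·-1^0·-1^-1 = -1.
(a,b)_2: α=-1, β=0; u≡1, v≡7 (mod 8); ε(u)ε(v)=0·1, αω(v)=-1·0, βω(u)=0·0; sum ≡ 0  ⇒  +1.
(a,b)_11: α=1, u≡3; β=2, v≡6 (mod 11); (3|11)=+1, (6|11)=-1; sign (−1)^0·+1^2·-1^1 = -1.
(a,b)_13: α=2, u≡6; β=0, v≡6 (mod 13); (6|13)=-1, (6|13)=-1; sign (−1)^0·-1^0·-1^2 = +1.
(a,b)_∞: sgn(-7854)=−, sgn(7)=+, so +1.
(a,b)_7: α=1, u≡3; β=-3, v≡2 (mod 7); (3|7)=-1, (2|7)=+1; sign (−1)^1·-1^-3·+1^1 = +1.
(a,b)_5: α=-4, u≡4; β=0, v≡2 (mod 5); (4|5)=+1, (2|5)=-1; sign (−1)^0·+1^0·-1^-4 = +1.
|Ram(-7854, 7)| = 2, even; anisotropic at {11, 17}.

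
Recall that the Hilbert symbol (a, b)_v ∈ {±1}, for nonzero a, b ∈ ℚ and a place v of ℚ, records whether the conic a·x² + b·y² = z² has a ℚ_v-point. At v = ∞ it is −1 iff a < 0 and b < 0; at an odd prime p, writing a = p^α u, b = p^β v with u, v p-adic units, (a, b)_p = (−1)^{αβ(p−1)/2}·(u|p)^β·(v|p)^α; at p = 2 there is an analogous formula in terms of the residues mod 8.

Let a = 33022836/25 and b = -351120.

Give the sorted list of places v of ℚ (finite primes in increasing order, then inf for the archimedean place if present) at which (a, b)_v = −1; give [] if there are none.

Mod squares: a ≡ 21, b ≡ -21945. Check v ∈ {∞, 2, 3, 5, 7, 11, 19}.
v=3: a=3^3·(≡1), b=3^1·(≡2) mod 3; (1|3)=+1, (2|3)=-1; (−1)^{3·1·1}·(+1)^1·(-1)^3 = +1.
v=2: v_2(a)=2, v_2(b)=4; units ≡ 5, 7 (mod 8); ε·ε+αω+βω = 0·1+2·0+4·1 ≡ 0  ⇒  (a,b)_2 = +1.
v=∞: 21 > 0 and -21945 < 0  ⇒  (a,b)_∞ = +1.
v=11: a=11^2·(≡2), b=11^1·(≡2) mod 11; (2|11)=-1, (2|11)=-1; (−1)^{2·1·5}·(-1)^1·(-1)^2 = -1.
v=7: a=7^1·(≡6), b=7^1·(≡2) mod 7; (6|7)=-1, (2|7)=+1; (−1)^{1·1·3}·(-1)^1·(+1)^1 = +1.
v=19: a=19^2·(≡8), b=19^1·(≡7) mod 19; (8|19)=-1, (7|19)=+1; (−1)^{2·1·9}·(-1)^1·(+1)^2 = -1.
v=5: a=5^-2·(≡1), b=5^1·(≡1) mod 5; (1|5)=+1, (1|5)=+1; (−1)^{-2·1·2}·(+1)^1·(+1)^-2 = +1.
(21, -21945 / ℚ) ramifies at {11, 19}: a division algebra.

[11, 19]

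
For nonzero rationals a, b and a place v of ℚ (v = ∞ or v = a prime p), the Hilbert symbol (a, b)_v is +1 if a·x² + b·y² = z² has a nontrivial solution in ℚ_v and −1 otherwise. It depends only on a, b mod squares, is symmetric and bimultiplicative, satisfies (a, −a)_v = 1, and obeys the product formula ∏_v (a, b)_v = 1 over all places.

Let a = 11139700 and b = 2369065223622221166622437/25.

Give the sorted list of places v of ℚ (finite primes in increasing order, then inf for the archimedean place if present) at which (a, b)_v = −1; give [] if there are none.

(a, b) ≡ (111397, 6528866773) mod (ℚ^×)²; places V = {2, 3, 5, 11, 13, 19, 29, 41, 43, 47, ∞}.
(a,b)_5: α=2, u≡3; β=-2, v≡2 (mod 5); (3|5)=-1, (2|5)=-1; sign (−1)^0·-1^-2·-1^2 = +1.
(a,b)_43: α=0, u≡34; β=1, v≡4 (mod 43); (34|43)=-1, (4|43)=+1; sign (−1)^0·-1^1·+1^0 = -1.
(a,b)_∞: sgn(111397)=+, sgn(6528866773)=+, so +1.
(a,b)_13: α=1, u≡5; β=3, v≡9 (mod 13); (5|13)=-1, (9|13)=+1; sign (−1)^0·-1^3·+1^1 = -1.
(a,b)_2: α=2, β=0; u≡5, v≡5 (mod 8); ε(u)ε(v)=0·0, αω(v)=2·1, βω(u)=0·1; sum ≡ 0  ⇒  +1.
(a,b)_41: α=1, u≡34; β=3, v≡15 (mod 41); (34|41)=-1, (15|41)=-1; sign (−1)^0·-1^3·-1^1 = +1.
(a,b)_3: α=0, u≡1; β=4, v≡1 (mod 3); (1|3)=+1, (1|3)=+1; sign (−1)^0·+1^4·+1^0 = +1.
(a,b)_29: α=0, u≡17; β=1, v≡15 (mod 29); (17|29)=-1, (15|29)=-1; sign (−1)^0·-1^1·-1^0 = -1.
(a,b)_47: α=0, u≡42; β=1, v≡4 (mod 47); (42|47)=+1, (4|47)=+1; sign (−1)^0·+1^1·+1^0 = +1.
(a,b)_11: α=1, u≡7; β=3, v≡2 (mod 11); (7|11)=-1, (2|11)=-1; sign (−1)^1·-1^3·-1^1 = -1.
(a,b)_19: α=1, u≡17; β=5, v≡14 (mod 19); (17|19)=+1, (14|19)=-1; sign (−1)^1·+1^5·-1^1 = +1.
Ram(111397, 6528866773) = {11, 13, 29, 43}; no ℚ_11-point on the conic.

[11, 13, 29, 43]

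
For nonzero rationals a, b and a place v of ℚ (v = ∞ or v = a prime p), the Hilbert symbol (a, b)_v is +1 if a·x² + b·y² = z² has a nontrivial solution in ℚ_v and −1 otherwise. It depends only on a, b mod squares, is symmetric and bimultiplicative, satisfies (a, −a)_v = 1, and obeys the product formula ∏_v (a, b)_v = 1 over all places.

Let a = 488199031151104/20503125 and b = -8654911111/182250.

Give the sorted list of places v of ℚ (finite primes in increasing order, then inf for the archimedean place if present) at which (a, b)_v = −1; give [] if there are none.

[2, 5, 7, 13]

(a, b) ≡ (479570, -310) mod (ℚ^×)²; places V = {2, 3, 5, 7, 11, 13, 17, 31, ∞}.
(a,b)_∞: sgn(479570)=+, sgn(-310)=−, so +1.
(a,b)_11: α=0, u≡4; β=2, v≡1 (mod 11); (4|11)=+1, (1|11)=+1; sign (−1)^0·+1^2·+1^0 = +1.
(a,b)_2: α=9, β=-1; u≡1, v≡5 (mod 8); ε(u)ε(v)=0·0, αω(v)=9·1, βω(u)=-1·0; sum ≡ 1  ⇒  -1.
(a,b)_3: α=-8, u≡2; β=-6, v≡2 (mod 3); (2|3)=-1, (2|3)=-1; sign (−1)^0·-1^-6·-1^-8 = +1.
(a,b)_5: α=-5, u≡4; β=-3, v≡3 (mod 5); (4|5)=+1, (3|5)=-1; sign (−1)^0·+1^-3·-1^-5 = -1.
(a,b)_13: α=3, u≡9; β=0, v≡8 (mod 13); (9|13)=+1, (8|13)=-1; sign (−1)^0·+1^0·-1^3 = -1.
(a,b)_7: α=7, u≡2; β=4, v≡6 (mod 7); (2|7)=+1, (6|7)=-1; sign (−1)^0·+1^4·-1^7 = -1.
(a,b)_31: α=1, u≡10; β=3, v≡11 (mod 31); (10|31)=+1, (11|31)=-1; sign (−1)^1·+1^3·-1^1 = +1.
(a,b)_17: α=1, u≡6; β=0, v≡8 (mod 17); (6|17)=-1, (8|17)=+1; sign (−1)^0·-1^0·+1^1 = +1.
(479570, -310 / ℚ) ramifies at {2, 5, 7, 13}: a division algebra.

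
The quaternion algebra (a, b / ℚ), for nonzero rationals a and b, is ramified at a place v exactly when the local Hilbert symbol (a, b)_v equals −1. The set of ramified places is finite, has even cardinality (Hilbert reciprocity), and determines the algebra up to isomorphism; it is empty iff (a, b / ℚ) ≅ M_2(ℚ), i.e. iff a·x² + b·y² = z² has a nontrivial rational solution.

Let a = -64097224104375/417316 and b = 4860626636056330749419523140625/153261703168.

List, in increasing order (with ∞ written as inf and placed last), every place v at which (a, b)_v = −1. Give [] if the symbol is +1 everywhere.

[7, 11, 23, 41]

(a, b) ≡ (-25839143, 7) mod (ℚ^×)²; places V = {2, 3, 5, 7, 11, 17, 19, 23, 41, 47, 53, ∞}.
(a,b)_23: α=1, u≡14; β=2, v≡7 (mod 23); (14|23)=-1, (7|23)=-1; sign (−1)^0·-1^2·-1^1 = -1.
(a,b)_11: α=1, u≡3; β=2, v≡2 (mod 11); (3|11)=+1, (2|11)=-1; sign (−1)^0·+1^2·-1^1 = -1.
(a,b)_7: α=2, u≡5; β=-1, v≡4 (mod 7); (5|7)=-1, (4|7)=+1; sign (−1)^0·-1^-1·+1^2 = -1.
(a,b)_17: α=-2, u≡3; β=-4, v≡6 (mod 17); (3|17)=-1, (6|17)=-1; sign (−1)^0·-1^-4·-1^-2 = +1.
(a,b)_41: α=1, u≡26; β=2, v≡27 (mod 41); (26|41)=-1, (27|41)=-1; sign (−1)^0·-1^2·-1^1 = -1.
(a,b)_47: α=1, u≡7; β=2, v≡28 (mod 47); (7|47)=+1, (28|47)=+1; sign (−1)^0·+1^2·+1^1 = +1.
(a,b)_53: α=1, u≡36; β=6, v≡13 (mod 53); (36|53)=+1, (13|53)=+1; sign (−1)^0·+1^6·+1^1 = +1.
(a,b)_2: α=-2, β=-18; u≡1, v≡7 (mod 8); ε(u)ε(v)=0·1, αω(v)=-2·0, βω(u)=-18·0; sum ≡ 0  ⇒  +1.
(a,b)_3: α=4, u≡1; β=10, v≡1 (mod 3); (1|3)=+1, (1|3)=+1; sign (−1)^0·+1^10·+1^4 = +1.
(a,b)_5: α=4, u≡3; β=6, v≡2 (mod 5); (3|5)=-1, (2|5)=-1; sign (−1)^0·-1^6·-1^4 = +1.
(a,b)_∞: sgn(-25839143)=−, sgn(7)=+, so +1.
(a,b)_19: α=-2, u≡10; β=0, v≡17 (mod 19); (10|19)=-1, (17|19)=+1; sign (−1)^0·-1^0·+1^-2 = +1.
(-25839143, 7 / ℚ) ramifies at {7, 11, 23, 41}: a division algebra.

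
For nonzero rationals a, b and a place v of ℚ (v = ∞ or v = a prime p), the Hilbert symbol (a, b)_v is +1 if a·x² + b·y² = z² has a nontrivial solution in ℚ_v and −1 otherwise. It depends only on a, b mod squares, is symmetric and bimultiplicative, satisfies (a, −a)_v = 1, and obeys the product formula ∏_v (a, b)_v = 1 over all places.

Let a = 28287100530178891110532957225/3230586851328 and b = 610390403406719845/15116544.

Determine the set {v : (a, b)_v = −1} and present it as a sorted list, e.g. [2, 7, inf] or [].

(a, b) ≡ (9945637, 205) mod (ℚ^×)²; places V = {2, 3, 5, 7, 13, 19, 23, 29, 31, 37, 41, ∞}.
(a,b)_19: α=-2, u≡6; β=0, v≡12 (mod 19); (6|19)=+1, (12|19)=-1; sign (−1)^0·+1^0·-1^-2 = +1.
(a,b)_7: α=2, u≡1; β=2, v≡1 (mod 7); (1|7)=+1, (1|7)=+1; sign (−1)^0·+1^2·+1^2 = +1.
(a,b)_∞: sgn(9945637)=+, sgn(205)=+, so +1.
(a,b)_2: α=-12, β=-8; u≡5, v≡5 (mod 8); ε(u)ε(v)=0·0, αω(v)=-12·1, βω(u)=-8·1; sum ≡ 0  ⇒  +1.
(a,b)_23: α=3, u≡19; β=2, v≡11 (mod 23); (19|23)=-1, (11|23)=-1; sign (−1)^0·-1^2·-1^3 = -1.
(a,b)_37: α=-1, u≡10; β=0, v≡13 (mod 37); (10|37)=+1, (13|37)=-1; sign (−1)^0·+1^0·-1^-1 = -1.
(a,b)_41: α=2, u≡16; β=1, v≡1 (mod 41); (16|41)=+1, (1|41)=+1; sign (−1)^0·+1^1·+1^2 = +1.
(a,b)_13: α=3, u≡10; β=2, v≡4 (mod 13); (10|13)=+1, (4|13)=+1; sign (−1)^0·+1^2·+1^3 = +1.
(a,b)_29: α=7, u≡16; β=4, v≡21 (mod 29); (16|29)=+1, (21|29)=-1; sign (−1)^0·+1^4·-1^7 = -1.
(a,b)_3: α=-10, u≡1; β=-10, v≡1 (mod 3); (1|3)=+1, (1|3)=+1; sign (−1)^0·+1^-10·+1^-10 = +1.
(a,b)_5: α=2, u≡3; β=1, v≡1 (mod 5); (3|5)=-1, (1|5)=+1; sign (−1)^0·-1^1·+1^2 = -1.
(a,b)_31: α=3, u≡1; β=2, v≡1 (mod 31); (1|31)=+1, (1|31)=+1; sign (−1)^0·+1^2·+1^3 = +1.
(9945637, 205 / ℚ) ramifies at {5, 23, 29, 37}: a division algebra.

[5, 23, 29, 37]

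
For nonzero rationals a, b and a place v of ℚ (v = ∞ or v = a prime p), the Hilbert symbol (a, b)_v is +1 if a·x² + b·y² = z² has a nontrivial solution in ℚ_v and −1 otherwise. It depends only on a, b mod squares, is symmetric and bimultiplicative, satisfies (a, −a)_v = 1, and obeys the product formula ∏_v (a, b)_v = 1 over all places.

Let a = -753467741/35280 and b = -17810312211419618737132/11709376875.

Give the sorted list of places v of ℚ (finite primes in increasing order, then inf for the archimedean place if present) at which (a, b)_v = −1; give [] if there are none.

[2, 3, 11, inf]

(a, b) ≡ (-131905, -23529) mod (ℚ^×)²; places V = {2, 3, 5, 7, 11, 13, 17, 23, 31, 37, ∞}.
(a,b)_23: α=1, u≡19; β=3, v≡9 (mod 23); (19|23)=-1, (9|23)=+1; sign (−1)^1·-1^3·+1^1 = +1.
(a,b)_∞: sgn(-131905)=−, sgn(-23529)=−, so -1.
(a,b)_31: α=1, u≡23; β=3, v≡16 (mod 31); (23|31)=-1, (16|31)=+1; sign (−1)^1·-1^3·+1^1 = +1.
(a,b)_11: α=0, u≡6; β=1, v≡2 (mod 11); (6|11)=-1, (2|11)=-1; sign (−1)^0·-1^1·-1^0 = -1.
(a,b)_3: α=-2, u≡2; β=-3, v≡2 (mod 3); (2|3)=-1, (2|3)=-1; sign (−1)^0·-1^-3·-1^-2 = -1.
(a,b)_13: α=4, u≡2; β=8, v≡4 (mod 13); (2|13)=-1, (4|13)=+1; sign (−1)^0·-1^8·+1^4 = +1.
(a,b)_2: α=-4, β=2; u≡7, v≡7 (mod 8); ε(u)ε(v)=1·1, αω(v)=-4·0, βω(u)=2·0; sum ≡ 1  ⇒  -1.
(a,b)_17: α=0, u≡4; β=-2, v≡9 (mod 17); (4|17)=+1, (9|17)=+1; sign (−1)^0·+1^-2·+1^0 = +1.
(a,b)_37: α=1, u≡23; β=2, v≡27 (mod 37); (23|37)=-1, (27|37)=+1; sign (−1)^0·-1^2·+1^1 = +1.
(a,b)_5: α=-1, u≡4; β=-4, v≡1 (mod 5); (4|5)=+1, (1|5)=+1; sign (−1)^0·+1^-4·+1^-1 = +1.
(a,b)_7: α=-2, u≡5; β=-4, v≡5 (mod 7); (5|7)=-1, (5|7)=-1; sign (−1)^0·-1^-4·-1^-2 = +1.
|Ram(-131905, -23529)| = 4, even; anisotropic at {2, 3, 11, ∞}.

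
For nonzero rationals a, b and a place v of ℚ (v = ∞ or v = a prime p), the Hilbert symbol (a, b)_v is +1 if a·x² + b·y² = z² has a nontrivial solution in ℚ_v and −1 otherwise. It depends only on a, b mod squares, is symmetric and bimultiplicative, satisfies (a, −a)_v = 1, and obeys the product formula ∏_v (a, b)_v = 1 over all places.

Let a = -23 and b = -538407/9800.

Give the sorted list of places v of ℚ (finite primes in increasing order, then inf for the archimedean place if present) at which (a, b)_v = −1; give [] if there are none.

Mod squares: a ≡ -23, b ≡ -46. Check v ∈ {∞, 2, 3, 5, 7, 17, 23}.
v=3: a=3^0·(≡1), b=3^4·(≡2) mod 3; (1|3)=+1, (2|3)=-1; (−1)^{0·4·1}·(+1)^4·(-1)^0 = +1.
v=7: a=7^0·(≡5), b=7^-2·(≡3) mod 7; (5|7)=-1, (3|7)=-1; (−1)^{0·-2·3}·(-1)^-2·(-1)^0 = +1.
v=23: a=23^1·(≡22), b=23^1·(≡14) mod 23; (22|23)=-1, (14|23)=-1; (−1)^{1·1·11}·(-1)^1·(-1)^1 = -1.
v=17: a=17^0·(≡11), b=17^2·(≡3) mod 17; (11|17)=-1, (3|17)=-1; (−1)^{0·2·8}·(-1)^2·(-1)^0 = +1.
v=∞: -23 < 0 and -46 < 0  ⇒  (a,b)_∞ = -1.
v=2: v_2(a)=0, v_2(b)=-3; units ≡ 1, 1 (mod 8); ε·ε+αω+βω = 0·0+0·0+-3·0 ≡ 0  ⇒  (a,b)_2 = +1.
v=5: a=5^0·(≡2), b=5^-2·(≡4) mod 5; (2|5)=-1, (4|5)=+1; (−1)^{0·-2·2}·(-1)^-2·(+1)^0 = +1.
Ram(-23, -46) = {23, ∞}; no ℚ_23-point on the conic.

[23, inf]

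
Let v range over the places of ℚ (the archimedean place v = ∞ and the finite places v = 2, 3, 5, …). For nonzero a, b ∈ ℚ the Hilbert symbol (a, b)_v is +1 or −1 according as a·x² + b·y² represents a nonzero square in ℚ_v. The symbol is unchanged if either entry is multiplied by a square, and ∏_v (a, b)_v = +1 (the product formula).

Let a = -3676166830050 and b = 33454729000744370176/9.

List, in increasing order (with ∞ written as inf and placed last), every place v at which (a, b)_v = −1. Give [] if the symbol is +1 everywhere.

[2, 11, 13, 17]

Mod squares: a ≡ -24882, b ≡ 2431. Check v ∈ {∞, 2, 3, 5, 11, 13, 17, 29}.
v=2: v_2(a)=1, v_2(b)=14; units ≡ 7, 7 (mod 8); ε·ε+αω+βω = 1·1+1·0+14·0 ≡ 1  ⇒  (a,b)_2 = -1.
v=17: a=17^2·(≡6), b=17^3·(≡5) mod 17; (6|17)=-1, (5|17)=-1; (−1)^{2·3·8}·(-1)^3·(-1)^2 = -1.
v=11: a=11^3·(≡1), b=11^3·(≡5) mod 11; (1|11)=+1, (5|11)=+1; (−1)^{3·3·5}·(+1)^3·(+1)^3 = -1.
v=3: a=3^1·(≡1), b=3^-2·(≡1) mod 3; (1|3)=+1, (1|3)=+1; (−1)^{1·-2·1}·(+1)^-2·(+1)^1 = +1.
v=13: a=13^3·(≡10), b=13^5·(≡6) mod 13; (10|13)=+1, (6|13)=-1; (−1)^{3·5·6}·(+1)^5·(-1)^3 = -1.
v=5: a=5^2·(≡3), b=5^0·(≡4) mod 5; (3|5)=-1, (4|5)=+1; (−1)^{2·0·2}·(-1)^0·(+1)^2 = +1.
v=29: a=29^1·(≡18), b=29^2·(≡24) mod 29; (18|29)=-1, (24|29)=+1; (−1)^{1·2·14}·(-1)^2·(+1)^1 = +1.
v=∞: -24882 < 0 and 2431 > 0  ⇒  (a,b)_∞ = +1.
Ram(-24882, 2431) = {2, 11, 13, 17}; no ℚ_2-point on the conic.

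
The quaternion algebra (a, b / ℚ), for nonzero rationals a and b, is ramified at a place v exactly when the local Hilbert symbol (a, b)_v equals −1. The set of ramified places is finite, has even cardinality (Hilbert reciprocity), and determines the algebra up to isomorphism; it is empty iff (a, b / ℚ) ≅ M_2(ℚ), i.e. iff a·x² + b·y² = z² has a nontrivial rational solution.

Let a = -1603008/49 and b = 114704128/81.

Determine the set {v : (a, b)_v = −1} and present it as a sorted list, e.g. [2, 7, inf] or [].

[7, 23]

Mod squares: a ≡ -23, b ≡ 7. Check v ∈ {∞, 2, 3, 7, 11, 23}.
v=3: a=3^2·(≡1), b=3^-4·(≡1) mod 3; (1|3)=+1, (1|3)=+1; (−1)^{2·-4·1}·(+1)^-4·(+1)^2 = +1.
v=∞: -23 < 0 and 7 > 0  ⇒  (a,b)_∞ = +1.
v=7: a=7^-2·(≡6), b=7^1·(≡1) mod 7; (6|7)=-1, (1|7)=+1; (−1)^{-2·1·3}·(-1)^1·(+1)^-2 = -1.
v=23: a=23^1·(≡21), b=23^2·(≡22) mod 23; (21|23)=-1, (22|23)=-1; (−1)^{1·2·11}·(-1)^2·(-1)^1 = -1.
v=2: v_2(a)=6, v_2(b)=8; units ≡ 1, 7 (mod 8); ε·ε+αω+βω = 0·1+6·0+8·0 ≡ 0  ⇒  (a,b)_2 = +1.
v=11: a=11^2·(≡8), b=11^2·(≡8) mod 11; (8|11)=-1, (8|11)=-1; (−1)^{2·2·5}·(-1)^2·(-1)^2 = +1.
(-23, 7 / ℚ) ramifies at {7, 23}: a division algebra.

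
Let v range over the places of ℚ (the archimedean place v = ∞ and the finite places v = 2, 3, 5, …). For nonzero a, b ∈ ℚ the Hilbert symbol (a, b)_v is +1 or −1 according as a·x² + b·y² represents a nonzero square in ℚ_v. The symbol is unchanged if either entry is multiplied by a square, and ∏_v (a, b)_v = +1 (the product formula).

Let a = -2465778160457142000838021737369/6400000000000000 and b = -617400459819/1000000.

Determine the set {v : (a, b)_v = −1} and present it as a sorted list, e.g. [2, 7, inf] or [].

[13, inf]

(a, b) ≡ (-3289, -299) mod (ℚ^×)²; places V = {2, 3, 5, 11, 13, 17, 23, ∞}.
(a,b)_5: α=-14, u≡1; β=-6, v≡4 (mod 5); (1|5)=+1, (4|5)=+1; sign (−1)^0·+1^-6·+1^-14 = +1.
(a,b)_17: α=2, u≡15; β=2, v≡3 (mod 17); (15|17)=+1, (3|17)=-1; sign (−1)^0·+1^2·-1^2 = +1.
(a,b)_3: α=28, u≡2; β=10, v≡1 (mod 3); (2|3)=-1, (1|3)=+1; sign (−1)^0·-1^10·+1^28 = +1.
(a,b)_2: α=-20, β=-6; u≡7, v≡5 (mod 8); ε(u)ε(v)=1·0, αω(v)=-20·1, βω(u)=-6·0; sum ≡ 0  ⇒  +1.
(a,b)_13: α=1, u≡5; β=1, v≡4 (mod 13); (5|13)=-1, (4|13)=+1; sign (−1)^0·-1^1·+1^1 = -1.
(a,b)_23: α=3, u≡16; β=1, v≡5 (mod 23); (16|23)=+1, (5|23)=-1; sign (−1)^1·+1^1·-1^3 = +1.
(a,b)_11: α=9, u≡4; β=2, v≡5 (mod 11); (4|11)=+1, (5|11)=+1; sign (−1)^0·+1^2·+1^9 = +1.
(a,b)_∞: sgn(-3289)=−, sgn(-299)=−, so -1.
(-3289, -299 / ℚ) ramifies at {13, ∞}: a division algebra.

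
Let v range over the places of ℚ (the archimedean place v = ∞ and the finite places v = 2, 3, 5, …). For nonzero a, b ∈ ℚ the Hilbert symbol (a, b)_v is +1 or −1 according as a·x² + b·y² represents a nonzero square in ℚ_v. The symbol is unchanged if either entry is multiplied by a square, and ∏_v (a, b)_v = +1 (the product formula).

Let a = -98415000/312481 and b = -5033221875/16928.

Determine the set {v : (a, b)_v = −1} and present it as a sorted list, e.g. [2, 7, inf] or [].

[17, inf]

(a, b) ≡ (-6, -14790) mod (ℚ^×)²; places V = {2, 3, 5, 11, 13, 17, 23, 29, 43, ∞}.
(a,b)_2: α=3, β=-5; u≡5, v≡5 (mod 8); ε(u)ε(v)=0·0, αω(v)=3·1, βω(u)=-5·1; sum ≡ 0  ⇒  +1.
(a,b)_17: α=0, u≡10; β=1, v≡7 (mod 17); (10|17)=-1, (7|17)=-1; sign (−1)^0·-1^1·-1^0 = -1.
(a,b)_13: α=-2, u≡6; β=0, v≡10 (mod 13); (6|13)=-1, (10|13)=+1; sign (−1)^0·-1^0·+1^-2 = +1.
(a,b)_43: α=-2, u≡42; β=0, v≡20 (mod 43); (42|43)=-1, (20|43)=-1; sign (−1)^0·-1^0·-1^-2 = +1.
(a,b)_∞: sgn(-6)=−, sgn(-14790)=−, so -1.
(a,b)_11: α=0, u≡5; β=2, v≡1 (mod 11); (5|11)=+1, (1|11)=+1; sign (−1)^0·+1^2·+1^0 = +1.
(a,b)_3: α=9, u≡1; β=3, v≡2 (mod 3); (1|3)=+1, (2|3)=-1; sign (−1)^1·+1^3·-1^9 = +1.
(a,b)_29: α=0, u≡16; β=1, v≡11 (mod 29); (16|29)=+1, (11|29)=-1; sign (−1)^0·+1^1·-1^0 = +1.
(a,b)_23: α=0, u≡15; β=-2, v≡11 (mod 23); (15|23)=-1, (11|23)=-1; sign (−1)^0·-1^-2·-1^0 = +1.
(a,b)_5: α=4, u≡1; β=5, v≡3 (mod 5); (1|5)=+1, (3|5)=-1; sign (−1)^0·+1^5·-1^4 = +1.
(-6, -14790 / ℚ) ramifies at {17, ∞}: a division algebra.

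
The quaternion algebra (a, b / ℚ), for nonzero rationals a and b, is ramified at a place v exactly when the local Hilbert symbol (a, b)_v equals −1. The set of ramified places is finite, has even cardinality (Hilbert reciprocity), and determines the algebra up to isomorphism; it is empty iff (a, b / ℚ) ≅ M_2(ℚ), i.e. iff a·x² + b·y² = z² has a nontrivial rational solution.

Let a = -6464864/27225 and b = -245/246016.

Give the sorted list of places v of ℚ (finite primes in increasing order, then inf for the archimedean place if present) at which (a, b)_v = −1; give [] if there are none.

[2, 19, 31, inf]

Mod squares: a ≡ -8246, b ≡ -5. Check v ∈ {∞, 2, 3, 5, 7, 11, 19, 31}.
v=3: a=3^-2·(≡1), b=3^0·(≡1) mod 3; (1|3)=+1, (1|3)=+1; (−1)^{-2·0·1}·(+1)^0·(+1)^-2 = +1.
v=5: a=5^-2·(≡4), b=5^1·(≡1) mod 5; (4|5)=+1, (1|5)=+1; (−1)^{-2·1·2}·(+1)^1·(+1)^-2 = +1.
v=∞: -8246 < 0 and -5 < 0  ⇒  (a,b)_∞ = -1.
v=11: a=11^-2·(≡9), b=11^0·(≡8) mod 11; (9|11)=+1, (8|11)=-1; (−1)^{-2·0·5}·(+1)^0·(-1)^-2 = +1.
v=19: a=19^1·(≡2), b=19^0·(≡10) mod 19; (2|19)=-1, (10|19)=-1; (−1)^{1·0·9}·(-1)^0·(-1)^1 = -1.
v=31: a=31^1·(≡30), b=31^-2·(≡12) mod 31; (30|31)=-1, (12|31)=-1; (−1)^{1·-2·15}·(-1)^-2·(-1)^1 = -1.
v=7: a=7^3·(≡5), b=7^2·(≡2) mod 7; (5|7)=-1, (2|7)=+1; (−1)^{3·2·3}·(-1)^2·(+1)^3 = +1.
v=2: v_2(a)=5, v_2(b)=-8; units ≡ 5, 3 (mod 8); ε·ε+αω+βω = 0·1+5·1+-8·1 ≡ 1  ⇒  (a,b)_2 = -1.
|Ram(-8246, -5)| = 4, even; anisotropic at {2, 19, 31, ∞}.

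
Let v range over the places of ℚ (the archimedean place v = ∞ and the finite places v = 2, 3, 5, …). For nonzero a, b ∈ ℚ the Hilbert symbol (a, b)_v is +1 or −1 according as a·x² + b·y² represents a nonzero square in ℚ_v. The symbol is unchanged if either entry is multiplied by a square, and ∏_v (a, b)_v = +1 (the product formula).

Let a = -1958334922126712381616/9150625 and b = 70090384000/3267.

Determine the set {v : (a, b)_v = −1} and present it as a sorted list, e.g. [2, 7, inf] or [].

[2, 3]

(a, b) ≡ (-91, 30) mod (ℚ^×)²; places V = {2, 3, 5, 7, 11, 13, 19, 23, ∞}.
(a,b)_11: α=-4, u≡6; β=-2, v≡2 (mod 11); (6|11)=-1, (2|11)=-1; sign (−1)^0·-1^-2·-1^-4 = +1.
(a,b)_13: α=7, u≡6; β=2, v≡4 (mod 13); (6|13)=-1, (4|13)=+1; sign (−1)^0·-1^2·+1^7 = +1.
(a,b)_19: α=2, u≡17; β=0, v≡1 (mod 19); (17|19)=+1, (1|19)=+1; sign (−1)^0·+1^0·+1^2 = +1.
(a,b)_7: α=7, u≡2; β=2, v≡4 (mod 7); (2|7)=+1, (4|7)=+1; sign (−1)^0·+1^2·+1^7 = +1.
(a,b)_5: α=-4, u≡4; β=3, v≡1 (mod 5); (4|5)=+1, (1|5)=+1; sign (−1)^0·+1^3·+1^-4 = +1.
(a,b)_23: α=0, u≡3; β=2, v≡15 (mod 23); (3|23)=+1, (15|23)=-1; sign (−1)^0·+1^2·-1^0 = +1.
(a,b)_3: α=8, u≡2; β=-3, v≡1 (mod 3); (2|3)=-1, (1|3)=+1; sign (−1)^0·-1^-3·+1^8 = -1.
(a,b)_2: α=4, β=7; u≡5, v≡7 (mod 8); ε(u)ε(v)=0·1, αω(v)=4·0, βω(u)=7·1; sum ≡ 1  ⇒  -1.
(a,b)_∞: sgn(-91)=−, sgn(30)=+, so +1.
Ram(-91, 30) = {2, 3}; no ℚ_2-point on the conic.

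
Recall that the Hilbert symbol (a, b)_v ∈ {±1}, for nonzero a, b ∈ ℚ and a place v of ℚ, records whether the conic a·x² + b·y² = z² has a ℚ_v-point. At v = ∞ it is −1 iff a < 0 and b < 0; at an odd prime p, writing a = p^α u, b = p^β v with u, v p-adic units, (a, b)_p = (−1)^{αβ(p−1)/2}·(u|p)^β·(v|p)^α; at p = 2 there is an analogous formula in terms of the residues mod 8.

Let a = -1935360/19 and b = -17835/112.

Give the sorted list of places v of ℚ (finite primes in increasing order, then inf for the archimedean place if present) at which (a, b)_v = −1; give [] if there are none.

(a, b) ≡ (-3990, -124845) mod (ℚ^×)²; places V = {2, 3, 5, 7, 19, 29, 41, ∞}.
(a,b)_5: α=1, u≡2; β=1, v≡4 (mod 5); (2|5)=-1, (4|5)=+1; sign (−1)^0·-1^1·+1^1 = -1.
(a,b)_3: α=3, u≡2; β=1, v≡1 (mod 3); (2|3)=-1, (1|3)=+1; sign (−1)^1·-1^1·+1^3 = +1.
(a,b)_29: α=0, u≡19; β=1, v≡16 (mod 29); (19|29)=-1, (16|29)=+1; sign (−1)^0·-1^1·+1^0 = -1.
(a,b)_41: α=0, u≡11; β=1, v≡6 (mod 41); (11|41)=-1, (6|41)=-1; sign (−1)^0·-1^1·-1^0 = -1.
(a,b)_19: α=-1, u≡18; β=0, v≡16 (mod 19); (18|19)=-1, (16|19)=+1; sign (−1)^0·-1^0·+1^-1 = +1.
(a,b)_2: α=11, β=-4; u≡5, v≡3 (mod 8); ε(u)ε(v)=0·1, αω(v)=11·1, βω(u)=-4·1; sum ≡ 1  ⇒  -1.
(a,b)_∞: sgn(-3990)=−, sgn(-124845)=−, so -1.
(a,b)_7: α=1, u≡4; β=-1, v≡4 (mod 7); (4|7)=+1, (4|7)=+1; sign (−1)^1·+1^-1·+1^1 = -1.
|Ram(-3990, -124845)| = 6, even; anisotropic at {2, 5, 7, 29, 41, ∞}.

[2, 5, 7, 29, 41, inf]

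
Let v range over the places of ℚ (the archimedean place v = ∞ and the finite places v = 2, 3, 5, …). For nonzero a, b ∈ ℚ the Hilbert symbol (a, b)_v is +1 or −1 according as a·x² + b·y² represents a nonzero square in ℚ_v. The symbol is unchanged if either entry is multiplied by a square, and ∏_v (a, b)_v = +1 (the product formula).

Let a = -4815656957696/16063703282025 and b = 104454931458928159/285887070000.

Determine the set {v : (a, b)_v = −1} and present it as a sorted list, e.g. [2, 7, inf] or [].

[37, 53]

Mod squares: a ≡ -2279, b ≡ 4773. Check v ∈ {∞, 2, 3, 5, 7, 13, 17, 19, 23, 37, 41, 43, 53}.
v=41: a=41^-2·(≡14), b=41^0·(≡29) mod 41; (14|41)=-1, (29|41)=-1; (−1)^{-2·0·20}·(-1)^0·(-1)^-2 = +1.
v=17: a=17^2·(≡16), b=17^4·(≡16) mod 17; (16|17)=+1, (16|17)=+1; (−1)^{2·4·8}·(+1)^4·(+1)^2 = +1.
v=43: a=43^1·(≡12), b=43^1·(≡11) mod 43; (12|43)=-1, (11|43)=+1; (−1)^{1·1·21}·(-1)^1·(+1)^1 = +1.
v=2: v_2(a)=8, v_2(b)=-4; units ≡ 1, 5 (mod 8); ε·ε+αω+βω = 0·0+8·1+-4·0 ≡ 0  ⇒  (a,b)_2 = +1.
v=19: a=19^-2·(≡1), b=19^0·(≡5) mod 19; (1|19)=+1, (5|19)=+1; (−1)^{-2·0·9}·(+1)^0·(+1)^-2 = +1.
v=53: a=53^1·(≡16), b=53^2·(≡50) mod 53; (16|53)=+1, (50|53)=-1; (−1)^{1·2·26}·(+1)^2·(-1)^1 = -1.
v=37: a=37^0·(≡8), b=37^1·(≡24) mod 37; (8|37)=-1, (24|37)=-1; (−1)^{0·1·18}·(-1)^1·(-1)^0 = -1.
v=∞: -2279 < 0 and 4773 > 0  ⇒  (a,b)_∞ = +1.
v=13: a=13^4·(≡1), b=13^0·(≡8) mod 13; (1|13)=+1, (8|13)=-1; (−1)^{4·0·6}·(+1)^0·(-1)^4 = +1.
v=7: a=7^-6·(≡6), b=7^-6·(≡3) mod 7; (6|7)=-1, (3|7)=-1; (−1)^{-6·-6·3}·(-1)^-6·(-1)^-6 = +1.
v=23: a=23^0·(≡17), b=23^4·(≡6) mod 23; (17|23)=-1, (6|23)=+1; (−1)^{0·4·11}·(-1)^4·(+1)^0 = +1.
v=5: a=5^-2·(≡4), b=5^-4·(≡2) mod 5; (4|5)=+1, (2|5)=-1; (−1)^{-2·-4·2}·(+1)^-4·(-1)^-2 = +1.
v=3: a=3^-2·(≡1), b=3^-5·(≡1) mod 3; (1|3)=+1, (1|3)=+1; (−1)^{-2·-5·1}·(+1)^-5·(+1)^-2 = +1.
Ram(-2279, 4773) = {37, 53}; no ℚ_37-point on the conic.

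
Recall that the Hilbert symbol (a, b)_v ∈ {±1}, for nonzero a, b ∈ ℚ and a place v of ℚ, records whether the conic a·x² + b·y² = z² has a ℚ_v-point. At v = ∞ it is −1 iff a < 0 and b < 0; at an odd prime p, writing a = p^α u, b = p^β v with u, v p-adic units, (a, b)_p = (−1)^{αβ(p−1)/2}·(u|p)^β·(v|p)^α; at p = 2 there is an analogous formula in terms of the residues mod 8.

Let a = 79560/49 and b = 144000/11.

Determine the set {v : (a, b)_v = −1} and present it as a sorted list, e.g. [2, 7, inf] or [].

Mod squares: a ≡ 2210, b ≡ 110. Check v ∈ {∞, 2, 3, 5, 7, 11, 13, 17}.
v=17: a=17^1·(≡6), b=17^0·(≡4) mod 17; (6|17)=-1, (4|17)=+1; (−1)^{1·0·8}·(-1)^0·(+1)^1 = +1.
v=3: a=3^2·(≡2), b=3^2·(≡2) mod 3; (2|3)=-1, (2|3)=-1; (−1)^{2·2·1}·(-1)^2·(-1)^2 = +1.
v=∞: 2210 > 0 and 110 > 0  ⇒  (a,b)_∞ = +1.
v=5: a=5^1·(≡3), b=5^3·(≡2) mod 5; (3|5)=-1, (2|5)=-1; (−1)^{1·3·2}·(-1)^3·(-1)^1 = +1.
v=2: v_2(a)=3, v_2(b)=7; units ≡ 1, 7 (mod 8); ε·ε+αω+βω = 0·1+3·0+7·0 ≡ 0  ⇒  (a,b)_2 = +1.
v=7: a=7^-2·(≡5), b=7^0·(≡6) mod 7; (5|7)=-1, (6|7)=-1; (−1)^{-2·0·3}·(-1)^0·(-1)^-2 = +1.
v=11: a=11^0·(≡6), b=11^-1·(≡10) mod 11; (6|11)=-1, (10|11)=-1; (−1)^{0·-1·5}·(-1)^-1·(-1)^0 = -1.
v=13: a=13^1·(≡1), b=13^0·(≡7) mod 13; (1|13)=+1, (7|13)=-1; (−1)^{1·0·6}·(+1)^0·(-1)^1 = -1.
|Ram(2210, 110)| = 2, even; anisotropic at {11, 13}.

[11, 13]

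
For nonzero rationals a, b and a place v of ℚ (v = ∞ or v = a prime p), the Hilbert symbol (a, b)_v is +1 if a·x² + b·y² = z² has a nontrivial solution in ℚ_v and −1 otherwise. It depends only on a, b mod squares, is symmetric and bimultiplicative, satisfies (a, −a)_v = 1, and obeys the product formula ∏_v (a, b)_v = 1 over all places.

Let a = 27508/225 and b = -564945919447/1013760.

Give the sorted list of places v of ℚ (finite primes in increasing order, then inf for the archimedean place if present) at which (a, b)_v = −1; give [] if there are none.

Mod squares: a ≡ 13, b ≡ -770. Check v ∈ {∞, 2, 3, 5, 7, 11, 13, 23, 41}.
v=3: a=3^-2·(≡1), b=3^-2·(≡1) mod 3; (1|3)=+1, (1|3)=+1; (−1)^{-2·-2·1}·(+1)^-2·(+1)^-2 = +1.
v=5: a=5^-2·(≡2), b=5^-1·(≡4) mod 5; (2|5)=-1, (4|5)=+1; (−1)^{-2·-1·2}·(-1)^-1·(+1)^-2 = -1.
v=13: a=13^1·(≡9), b=13^4·(≡10) mod 13; (9|13)=+1, (10|13)=+1; (−1)^{1·4·6}·(+1)^4·(+1)^1 = +1.
v=11: a=11^0·(≡6), b=11^-1·(≡7) mod 11; (6|11)=-1, (7|11)=-1; (−1)^{0·-1·5}·(-1)^-1·(-1)^0 = -1.
v=7: a=7^0·(≡5), b=7^1·(≡1) mod 7; (5|7)=-1, (1|7)=+1; (−1)^{0·1·3}·(-1)^1·(+1)^0 = -1.
v=∞: 13 > 0 and -770 < 0  ⇒  (a,b)_∞ = +1.
v=2: v_2(a)=2, v_2(b)=-11; units ≡ 5, 7 (mod 8); ε·ε+αω+βω = 0·1+2·0+-11·1 ≡ 1  ⇒  (a,b)_2 = -1.
v=41: a=41^0·(≡6), b=41^4·(≡36) mod 41; (6|41)=-1, (36|41)=+1; (−1)^{0·4·20}·(-1)^4·(+1)^0 = +1.
v=23: a=23^2·(≡8), b=23^0·(≡4) mod 23; (8|23)=+1, (4|23)=+1; (−1)^{2·0·11}·(+1)^0·(+1)^2 = +1.
|Ram(13, -770)| = 4, even; anisotropic at {2, 5, 7, 11}.

[2, 5, 7, 11]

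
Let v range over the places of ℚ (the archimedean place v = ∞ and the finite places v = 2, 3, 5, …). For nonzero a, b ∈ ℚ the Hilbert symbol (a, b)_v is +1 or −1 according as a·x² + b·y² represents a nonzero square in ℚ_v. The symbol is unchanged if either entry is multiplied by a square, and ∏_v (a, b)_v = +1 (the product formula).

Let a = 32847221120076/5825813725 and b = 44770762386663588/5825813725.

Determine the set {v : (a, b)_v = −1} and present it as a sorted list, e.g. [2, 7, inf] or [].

Mod squares: a ≡ 265639, b ≡ 362065957. Check v ∈ {∞, 2, 3, 5, 11, 17, 19, 29, 31, 37, 41, 47}.
v=17: a=17^-2·(≡6), b=17^-2·(≡1) mod 17; (6|17)=-1, (1|17)=+1; (−1)^{-2·-2·8}·(-1)^-2·(+1)^-2 = +1.
v=29: a=29^2·(≡20), b=29^3·(≡12) mod 29; (20|29)=+1, (12|29)=-1; (−1)^{2·3·14}·(+1)^3·(-1)^2 = +1.
v=31: a=31^-1·(≡23), b=31^-1·(≡8) mod 31; (23|31)=-1, (8|31)=+1; (−1)^{-1·-1·15}·(-1)^-1·(+1)^-1 = +1.
v=19: a=19^-1·(≡6), b=19^-1·(≡8) mod 19; (6|19)=+1, (8|19)=-1; (−1)^{-1·-1·9}·(+1)^-1·(-1)^-1 = +1.
v=2: v_2(a)=2, v_2(b)=2; units ≡ 7, 5 (mod 8); ε·ε+αω+βω = 1·0+2·1+2·0 ≡ 0  ⇒  (a,b)_2 = +1.
v=3: a=3^4·(≡1), b=3^4·(≡1) mod 3; (1|3)=+1, (1|3)=+1; (−1)^{4·4·1}·(+1)^4·(+1)^4 = +1.
v=5: a=5^-2·(≡4), b=5^-2·(≡2) mod 5; (4|5)=+1, (2|5)=-1; (−1)^{-2·-2·2}·(+1)^-2·(-1)^-2 = +1.
v=11: a=11^3·(≡3), b=11^3·(≡8) mod 11; (3|11)=+1, (8|11)=-1; (−1)^{3·3·5}·(+1)^3·(-1)^3 = +1.
v=∞: 265639 > 0 and 362065957 > 0  ⇒  (a,b)_∞ = +1.
v=47: a=47^2·(≡12), b=47^3·(≡19) mod 47; (12|47)=+1, (19|47)=-1; (−1)^{2·3·23}·(+1)^3·(-1)^2 = +1.
v=37: a=37^-2·(≡16), b=37^-2·(≡15) mod 37; (16|37)=+1, (15|37)=-1; (−1)^{-2·-2·18}·(+1)^-2·(-1)^-2 = +1.
v=41: a=41^1·(≡39), b=41^1·(≡21) mod 41; (39|41)=+1, (21|41)=+1; (−1)^{1·1·20}·(+1)^1·(+1)^1 = +1.
Ram(a, b) = ∅: the form 265639·x² + 362065957·y² − z² is isotropic over every ℚ_v, so by Hasse–Minkowski it is isotropic over ℚ.

[]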